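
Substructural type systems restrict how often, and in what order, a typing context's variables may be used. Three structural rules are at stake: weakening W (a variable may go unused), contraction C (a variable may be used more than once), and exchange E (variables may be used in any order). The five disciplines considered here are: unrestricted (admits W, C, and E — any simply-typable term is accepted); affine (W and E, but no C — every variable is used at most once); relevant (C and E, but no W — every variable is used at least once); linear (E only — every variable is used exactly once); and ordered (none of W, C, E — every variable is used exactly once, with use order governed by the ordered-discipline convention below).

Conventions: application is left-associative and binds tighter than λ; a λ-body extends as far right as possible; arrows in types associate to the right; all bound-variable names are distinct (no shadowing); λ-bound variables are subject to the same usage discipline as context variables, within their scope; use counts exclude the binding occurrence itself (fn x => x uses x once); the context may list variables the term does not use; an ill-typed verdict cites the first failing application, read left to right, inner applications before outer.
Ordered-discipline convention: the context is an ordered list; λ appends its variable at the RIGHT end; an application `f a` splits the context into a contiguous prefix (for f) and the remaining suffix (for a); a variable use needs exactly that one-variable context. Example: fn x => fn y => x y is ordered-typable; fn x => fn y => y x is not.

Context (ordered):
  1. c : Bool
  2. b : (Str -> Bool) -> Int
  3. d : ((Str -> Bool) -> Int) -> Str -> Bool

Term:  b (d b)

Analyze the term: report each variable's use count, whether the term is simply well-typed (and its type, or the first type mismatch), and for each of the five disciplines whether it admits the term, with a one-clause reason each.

use counts: c: 0×; b: 2×; d: 1×
uses in reading order: b, d, b
typing: well-typed at Int
ordered ✗ (needs contraction — b ×2; c left unused)
linear ✗ (needs contraction — b ×2; c left unused)
affine ✗ (needs contraction — b ×2)
relevant ✗ (c left unused)
unrestricted ✓ (well-typed at Int; no restrictions here)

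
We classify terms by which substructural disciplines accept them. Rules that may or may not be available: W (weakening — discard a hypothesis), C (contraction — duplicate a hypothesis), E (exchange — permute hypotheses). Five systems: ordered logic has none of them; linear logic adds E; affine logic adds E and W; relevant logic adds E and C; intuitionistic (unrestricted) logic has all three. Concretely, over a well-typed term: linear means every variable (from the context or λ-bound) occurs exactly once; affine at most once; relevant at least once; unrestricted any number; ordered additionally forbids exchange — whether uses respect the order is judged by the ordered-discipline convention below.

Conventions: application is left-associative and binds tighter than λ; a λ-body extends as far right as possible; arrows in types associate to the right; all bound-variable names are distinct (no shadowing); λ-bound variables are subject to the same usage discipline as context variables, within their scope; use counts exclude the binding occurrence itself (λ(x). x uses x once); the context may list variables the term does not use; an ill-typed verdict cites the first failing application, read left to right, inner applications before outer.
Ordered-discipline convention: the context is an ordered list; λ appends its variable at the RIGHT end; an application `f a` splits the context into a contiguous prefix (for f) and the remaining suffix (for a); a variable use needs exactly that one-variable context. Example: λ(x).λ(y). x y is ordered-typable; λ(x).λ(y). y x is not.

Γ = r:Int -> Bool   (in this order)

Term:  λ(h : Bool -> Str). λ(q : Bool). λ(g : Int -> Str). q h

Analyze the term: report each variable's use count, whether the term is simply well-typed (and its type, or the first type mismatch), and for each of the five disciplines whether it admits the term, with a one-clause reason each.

usage: r: 0; h [bound]: 1; q [bound]: 1; g [bound]: 0
use order (left to right): q, h
typing: ill-typed: can't apply a value of type Bool
ordered: ✗, a type mismatch blocks all five
linear: ✗, the type mismatch rejects it
affine: ✗, not simply typable
relevant: ✗, fails simple typing
unrestricted: ✗, a type mismatch blocks all five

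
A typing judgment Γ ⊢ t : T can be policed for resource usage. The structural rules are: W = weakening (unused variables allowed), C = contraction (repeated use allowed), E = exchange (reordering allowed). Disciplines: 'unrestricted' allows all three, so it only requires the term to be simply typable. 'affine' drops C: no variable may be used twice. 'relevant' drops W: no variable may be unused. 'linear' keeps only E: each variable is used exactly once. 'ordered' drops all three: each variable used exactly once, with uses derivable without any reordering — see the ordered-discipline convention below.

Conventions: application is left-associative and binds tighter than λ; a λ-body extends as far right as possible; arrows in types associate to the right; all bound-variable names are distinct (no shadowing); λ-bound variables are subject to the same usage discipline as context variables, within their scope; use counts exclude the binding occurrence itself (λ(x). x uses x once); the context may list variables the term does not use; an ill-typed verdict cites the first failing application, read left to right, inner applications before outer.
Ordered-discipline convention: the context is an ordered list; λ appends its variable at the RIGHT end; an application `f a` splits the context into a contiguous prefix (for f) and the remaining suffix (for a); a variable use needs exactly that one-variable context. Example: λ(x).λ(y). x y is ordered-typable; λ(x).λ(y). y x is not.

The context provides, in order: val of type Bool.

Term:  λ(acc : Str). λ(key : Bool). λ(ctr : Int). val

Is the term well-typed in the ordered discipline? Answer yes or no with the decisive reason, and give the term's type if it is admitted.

no — acc, key, ctr left unused
use counts: val: 1; acc (bound): 0; key (bound): 0; ctr (bound): 0
order of uses: val
typing: ✓ — Str -> Bool -> Int -> Bool
summary: ordered ✗, linear ✗, affine ✓, relevant ✗, unrestricted ✓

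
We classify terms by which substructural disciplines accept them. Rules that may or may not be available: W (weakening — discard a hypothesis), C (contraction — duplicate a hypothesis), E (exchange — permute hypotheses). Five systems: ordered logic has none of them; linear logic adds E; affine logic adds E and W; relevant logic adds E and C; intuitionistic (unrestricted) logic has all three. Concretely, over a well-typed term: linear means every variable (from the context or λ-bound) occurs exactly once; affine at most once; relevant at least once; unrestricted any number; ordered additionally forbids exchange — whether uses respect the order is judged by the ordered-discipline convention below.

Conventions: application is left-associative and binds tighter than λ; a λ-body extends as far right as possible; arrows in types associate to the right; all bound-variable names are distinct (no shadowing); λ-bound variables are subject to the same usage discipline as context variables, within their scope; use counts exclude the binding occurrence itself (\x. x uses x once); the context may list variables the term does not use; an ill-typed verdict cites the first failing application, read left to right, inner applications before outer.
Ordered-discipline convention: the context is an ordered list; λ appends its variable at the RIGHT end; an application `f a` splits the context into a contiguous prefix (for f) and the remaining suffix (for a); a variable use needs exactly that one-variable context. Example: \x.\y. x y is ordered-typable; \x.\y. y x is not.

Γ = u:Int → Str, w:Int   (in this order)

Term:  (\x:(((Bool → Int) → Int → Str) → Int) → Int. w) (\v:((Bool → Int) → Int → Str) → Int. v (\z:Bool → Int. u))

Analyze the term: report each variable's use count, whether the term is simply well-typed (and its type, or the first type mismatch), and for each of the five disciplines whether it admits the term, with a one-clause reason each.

variable uses: u: 1×, w: 1×, x (bound): 0×, v (bound): 1×, z (bound): 0×
uses in reading order: w, v, u
typing: the term checks, with type Int
ordered ✗ (unused: x, z — weakening required)
linear ✗ (unused: x, z — weakening required)
affine ✓ (at most one use each (u, w, x, v, z))
relevant ✗ (unused: x, z — weakening required)
unrestricted ✓ (type-checks (Int) and nothing is barred)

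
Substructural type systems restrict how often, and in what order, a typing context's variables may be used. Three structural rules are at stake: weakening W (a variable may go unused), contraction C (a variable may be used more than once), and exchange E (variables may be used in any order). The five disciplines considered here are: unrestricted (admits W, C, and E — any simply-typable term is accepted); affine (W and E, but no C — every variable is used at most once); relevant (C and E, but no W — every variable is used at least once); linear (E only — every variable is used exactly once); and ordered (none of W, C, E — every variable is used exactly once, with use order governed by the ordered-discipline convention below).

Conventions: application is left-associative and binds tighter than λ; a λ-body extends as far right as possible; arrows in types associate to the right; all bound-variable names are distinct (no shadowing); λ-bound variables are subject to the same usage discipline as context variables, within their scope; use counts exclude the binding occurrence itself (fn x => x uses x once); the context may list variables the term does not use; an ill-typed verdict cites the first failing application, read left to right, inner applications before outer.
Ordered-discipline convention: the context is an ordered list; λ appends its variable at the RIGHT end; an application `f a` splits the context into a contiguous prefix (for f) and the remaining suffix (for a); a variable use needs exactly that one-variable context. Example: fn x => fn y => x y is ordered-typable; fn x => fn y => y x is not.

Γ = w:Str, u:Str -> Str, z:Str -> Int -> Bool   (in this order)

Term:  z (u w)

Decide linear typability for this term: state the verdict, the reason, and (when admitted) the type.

yes — exactly-once usage across w, u, z; term : Int -> Bool
use counts: w=1, u=1, z=1
order of uses: z, u, w
typing: well-typed — term : Int -> Bool
all disciplines: ordered ✗; linear ✓; affine ✓; relevant ✓; unrestricted ✓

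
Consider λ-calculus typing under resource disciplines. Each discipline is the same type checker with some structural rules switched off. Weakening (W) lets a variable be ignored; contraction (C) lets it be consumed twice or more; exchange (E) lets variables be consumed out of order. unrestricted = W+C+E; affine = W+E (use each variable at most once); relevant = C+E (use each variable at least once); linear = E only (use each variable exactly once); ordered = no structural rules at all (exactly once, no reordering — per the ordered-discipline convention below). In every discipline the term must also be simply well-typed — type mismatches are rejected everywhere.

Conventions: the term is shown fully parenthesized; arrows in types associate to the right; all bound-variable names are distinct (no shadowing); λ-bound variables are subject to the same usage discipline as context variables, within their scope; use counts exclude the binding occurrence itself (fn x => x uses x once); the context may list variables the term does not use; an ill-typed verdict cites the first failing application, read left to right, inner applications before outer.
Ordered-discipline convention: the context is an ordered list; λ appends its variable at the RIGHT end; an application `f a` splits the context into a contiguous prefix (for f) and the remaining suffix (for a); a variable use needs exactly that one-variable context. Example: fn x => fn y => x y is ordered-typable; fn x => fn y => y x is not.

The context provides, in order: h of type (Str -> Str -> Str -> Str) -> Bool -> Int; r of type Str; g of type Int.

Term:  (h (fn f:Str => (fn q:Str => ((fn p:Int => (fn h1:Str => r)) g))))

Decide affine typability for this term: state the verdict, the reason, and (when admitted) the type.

yes — h, r, g, f, q, p, h1: no repeats, contraction unneeded; term : Bool -> Int
usage: h ×1, r ×1, g ×1, f [bound] ×0, q [bound] ×0, p [bound] ×0, h1 [bound] ×0
order of uses: h, r, g
typing: well-typed at Bool -> Int
all disciplines: ordered ✗; linear ✗; affine ✓; relevant ✗; unrestricted ✓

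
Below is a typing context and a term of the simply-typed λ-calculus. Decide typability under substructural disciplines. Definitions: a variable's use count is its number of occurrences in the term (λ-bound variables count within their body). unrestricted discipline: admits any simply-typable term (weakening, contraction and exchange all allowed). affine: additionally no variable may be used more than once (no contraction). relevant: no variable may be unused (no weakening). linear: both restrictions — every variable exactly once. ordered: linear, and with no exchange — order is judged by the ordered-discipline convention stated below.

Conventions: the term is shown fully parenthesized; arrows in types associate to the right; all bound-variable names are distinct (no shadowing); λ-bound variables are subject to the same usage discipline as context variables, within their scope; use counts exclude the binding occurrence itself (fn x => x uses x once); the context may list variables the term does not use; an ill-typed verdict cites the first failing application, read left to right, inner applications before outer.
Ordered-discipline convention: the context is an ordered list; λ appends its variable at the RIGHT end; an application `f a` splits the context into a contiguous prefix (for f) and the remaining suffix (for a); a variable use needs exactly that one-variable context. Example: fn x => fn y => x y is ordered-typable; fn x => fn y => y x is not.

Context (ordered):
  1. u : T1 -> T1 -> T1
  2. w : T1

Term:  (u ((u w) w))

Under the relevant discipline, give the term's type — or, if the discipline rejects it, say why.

term : T1 -> T1
variable uses: u: 2×; w: 2×
uses in reading order: u, u, w, w
typing: the term checks, with type T1 -> T1
per-discipline verdicts: ordered ✗ · linear ✗ · affine ✗ · relevant ✓ · unrestricted ✓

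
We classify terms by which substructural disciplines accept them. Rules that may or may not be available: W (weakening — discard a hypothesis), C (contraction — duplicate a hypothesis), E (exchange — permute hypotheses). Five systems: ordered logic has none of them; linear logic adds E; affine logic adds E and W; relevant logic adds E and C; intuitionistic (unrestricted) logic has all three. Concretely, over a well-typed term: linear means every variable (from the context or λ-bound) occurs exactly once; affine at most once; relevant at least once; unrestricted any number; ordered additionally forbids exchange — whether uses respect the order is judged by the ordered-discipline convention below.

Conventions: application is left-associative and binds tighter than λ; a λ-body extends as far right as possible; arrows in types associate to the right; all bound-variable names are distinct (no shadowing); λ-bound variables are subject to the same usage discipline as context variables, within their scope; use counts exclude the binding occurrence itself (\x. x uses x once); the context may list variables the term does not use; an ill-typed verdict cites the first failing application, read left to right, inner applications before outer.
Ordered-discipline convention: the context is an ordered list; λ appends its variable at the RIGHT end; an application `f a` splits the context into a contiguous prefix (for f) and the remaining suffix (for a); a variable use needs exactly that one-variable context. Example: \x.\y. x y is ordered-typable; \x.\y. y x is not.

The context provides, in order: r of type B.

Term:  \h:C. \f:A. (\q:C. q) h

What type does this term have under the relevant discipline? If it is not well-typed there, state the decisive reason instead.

not well-typed under relevant — r, f left unused
usage: r: 0×, h [bound]: 1×, f [bound]: 0×, q [bound]: 1×
uses in reading order: q, h
typing: well-typed — term : C -> A -> C
all disciplines: ordered ✗, linear ✗, affine ✓, relevant ✗, unrestricted ✓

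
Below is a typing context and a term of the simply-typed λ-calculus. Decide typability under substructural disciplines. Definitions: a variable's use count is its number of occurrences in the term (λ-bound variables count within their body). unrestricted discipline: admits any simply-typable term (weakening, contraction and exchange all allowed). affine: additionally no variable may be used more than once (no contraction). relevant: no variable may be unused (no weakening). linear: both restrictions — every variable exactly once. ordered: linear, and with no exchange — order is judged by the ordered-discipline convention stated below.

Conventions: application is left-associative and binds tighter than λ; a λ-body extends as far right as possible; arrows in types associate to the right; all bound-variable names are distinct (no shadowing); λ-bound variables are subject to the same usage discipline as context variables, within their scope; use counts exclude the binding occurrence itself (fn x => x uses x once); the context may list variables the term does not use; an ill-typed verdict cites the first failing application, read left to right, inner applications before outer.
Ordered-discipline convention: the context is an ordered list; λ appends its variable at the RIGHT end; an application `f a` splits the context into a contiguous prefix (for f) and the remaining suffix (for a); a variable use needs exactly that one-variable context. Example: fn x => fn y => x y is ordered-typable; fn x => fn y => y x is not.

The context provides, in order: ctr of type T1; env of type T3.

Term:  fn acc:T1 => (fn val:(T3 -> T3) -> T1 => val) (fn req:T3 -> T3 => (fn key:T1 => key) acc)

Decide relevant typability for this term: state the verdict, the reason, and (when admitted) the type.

no — needs weakening: ctr, env, req unused
variable uses: ctr: 0, env: 0, acc (bound): 1, val (bound): 1, req (bound): 0, key (bound): 1
order of uses: val, key, acc
typing: ✓ — T1 -> (T3 -> T3) -> T1
across the five disciplines: ordered ✗ · linear ✗ · affine ✓ · relevant ✗ · unrestricted ✓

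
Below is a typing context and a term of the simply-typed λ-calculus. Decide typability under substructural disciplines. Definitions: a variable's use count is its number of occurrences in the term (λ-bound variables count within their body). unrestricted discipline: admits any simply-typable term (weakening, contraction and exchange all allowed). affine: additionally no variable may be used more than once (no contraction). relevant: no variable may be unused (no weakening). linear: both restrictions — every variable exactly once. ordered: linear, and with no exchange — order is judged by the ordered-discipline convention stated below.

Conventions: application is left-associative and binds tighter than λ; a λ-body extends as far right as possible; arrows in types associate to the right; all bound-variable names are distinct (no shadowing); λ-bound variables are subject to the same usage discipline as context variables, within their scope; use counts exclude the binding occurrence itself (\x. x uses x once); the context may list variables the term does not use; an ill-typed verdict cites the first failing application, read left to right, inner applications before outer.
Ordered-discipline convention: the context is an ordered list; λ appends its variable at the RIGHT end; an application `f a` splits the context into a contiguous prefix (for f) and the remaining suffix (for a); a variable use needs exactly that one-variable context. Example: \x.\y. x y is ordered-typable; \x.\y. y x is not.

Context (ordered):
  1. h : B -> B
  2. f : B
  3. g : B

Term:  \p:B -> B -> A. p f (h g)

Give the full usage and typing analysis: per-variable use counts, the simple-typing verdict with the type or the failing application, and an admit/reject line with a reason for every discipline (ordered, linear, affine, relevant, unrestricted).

counts: h: 1, f: 1, g: 1, p [bound]: 1
use order (left to right): p, f, h, g
typing: the term checks, with type (B -> B -> A) -> A
ordered ✗ (needs exchange: uses follow p, f, h, g)
linear ✓ (each of h, f, g, p used exactly once)
affine ✓ (no duplicate uses among h, f, g, p)
relevant ✓ (every one of h, f, g, p appears)
unrestricted ✓ (type-checks ((B -> B -> A) -> A) and nothing is barred)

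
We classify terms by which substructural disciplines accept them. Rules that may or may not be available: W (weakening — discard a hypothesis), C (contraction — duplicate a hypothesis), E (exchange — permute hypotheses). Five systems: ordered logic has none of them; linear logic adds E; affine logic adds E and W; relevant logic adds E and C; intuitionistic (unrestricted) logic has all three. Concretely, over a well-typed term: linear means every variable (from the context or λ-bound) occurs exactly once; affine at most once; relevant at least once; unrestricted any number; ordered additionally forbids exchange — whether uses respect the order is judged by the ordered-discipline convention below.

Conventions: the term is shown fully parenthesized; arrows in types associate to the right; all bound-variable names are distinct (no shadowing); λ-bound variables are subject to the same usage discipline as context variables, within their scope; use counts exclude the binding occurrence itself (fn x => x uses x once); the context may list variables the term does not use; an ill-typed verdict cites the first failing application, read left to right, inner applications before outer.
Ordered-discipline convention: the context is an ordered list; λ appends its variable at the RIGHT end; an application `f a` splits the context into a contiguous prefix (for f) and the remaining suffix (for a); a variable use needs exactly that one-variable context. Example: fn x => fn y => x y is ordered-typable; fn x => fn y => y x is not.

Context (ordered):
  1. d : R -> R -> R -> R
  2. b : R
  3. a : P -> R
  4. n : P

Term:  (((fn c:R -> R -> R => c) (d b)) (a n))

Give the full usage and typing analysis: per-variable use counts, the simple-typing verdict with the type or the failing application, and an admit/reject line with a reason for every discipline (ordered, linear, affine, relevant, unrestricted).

counts: d ×1, b ×1, a ×1, n ×1, c [bound] ×1
use order (left to right): c, d, b, a, n
typing: the term checks, with type R -> R
ordered: ✓, d, b, a, n, c: once each, no exchange needed
linear: ✓, d, b, a, n, c: one use apiece
affine: ✓, at most one use each (d, b, a, n, c)
relevant: ✓, none of d, b, a, n, c goes unused
unrestricted: ✓, typability at R -> R is all that's needed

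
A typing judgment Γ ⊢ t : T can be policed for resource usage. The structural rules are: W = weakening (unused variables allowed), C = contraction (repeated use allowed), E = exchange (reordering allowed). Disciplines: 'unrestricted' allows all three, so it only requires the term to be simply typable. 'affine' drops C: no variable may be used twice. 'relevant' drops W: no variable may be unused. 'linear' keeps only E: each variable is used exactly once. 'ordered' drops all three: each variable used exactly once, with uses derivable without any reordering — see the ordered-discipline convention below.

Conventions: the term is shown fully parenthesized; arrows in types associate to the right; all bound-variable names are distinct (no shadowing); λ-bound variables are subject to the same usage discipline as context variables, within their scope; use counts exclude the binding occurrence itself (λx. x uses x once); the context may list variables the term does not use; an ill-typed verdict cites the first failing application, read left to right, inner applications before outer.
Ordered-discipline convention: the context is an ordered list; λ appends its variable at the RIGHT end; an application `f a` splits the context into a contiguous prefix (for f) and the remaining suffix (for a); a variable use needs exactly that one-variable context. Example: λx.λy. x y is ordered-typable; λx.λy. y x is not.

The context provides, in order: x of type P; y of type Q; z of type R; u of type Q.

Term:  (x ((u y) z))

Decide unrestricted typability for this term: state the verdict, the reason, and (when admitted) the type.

no — fails simple typing
variable uses: x=1, y=1, z=1, u=1
left-to-right use order: x, u, y, z
typing: ill-typed: can't apply a value of type Q
across the five disciplines: ordered ✗; linear ✗; affine ✗; relevant ✗; unrestricted ✗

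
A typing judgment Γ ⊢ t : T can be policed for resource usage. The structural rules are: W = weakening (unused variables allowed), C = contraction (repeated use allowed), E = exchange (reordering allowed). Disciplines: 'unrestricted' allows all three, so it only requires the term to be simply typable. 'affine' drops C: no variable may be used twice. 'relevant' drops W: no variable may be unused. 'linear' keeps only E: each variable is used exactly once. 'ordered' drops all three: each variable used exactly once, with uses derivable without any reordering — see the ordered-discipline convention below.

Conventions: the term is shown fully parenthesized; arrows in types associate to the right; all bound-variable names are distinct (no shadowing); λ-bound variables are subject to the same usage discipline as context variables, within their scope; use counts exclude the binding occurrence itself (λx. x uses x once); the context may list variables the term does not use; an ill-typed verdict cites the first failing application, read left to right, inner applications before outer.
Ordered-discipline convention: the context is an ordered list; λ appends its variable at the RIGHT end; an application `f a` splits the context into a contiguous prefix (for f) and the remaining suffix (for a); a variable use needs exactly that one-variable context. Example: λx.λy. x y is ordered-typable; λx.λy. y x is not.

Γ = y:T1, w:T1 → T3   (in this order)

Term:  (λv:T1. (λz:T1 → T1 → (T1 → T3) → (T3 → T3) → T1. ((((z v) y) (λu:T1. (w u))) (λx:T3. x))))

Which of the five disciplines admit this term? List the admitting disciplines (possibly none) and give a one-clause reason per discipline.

admitted in: linear, affine, relevant, unrestricted
usage: y ×1, w ×1, v [bound] ×1, z [bound] ×1, u [bound] ×1, x [bound] ×1
use order (left to right): z, v, y, w, u, x
typing: ✓ — T1 → (T1 → T1 → (T1 → T3) → (T3 → T3) → T1) → T1
ordered: ✗, needs exchange: uses follow z, v, y, w, u, x
linear: ✓, single use per variable (y, w, v, z, u, x)
affine: ✓, no duplicate uses among y, w, v, z, u, x
relevant: ✓, every one of y, w, v, z, u, x appears
unrestricted: ✓, well-typed at T1 → (T1 → T1 → (T1 → T3) → (T3 → T3) → T1) → T1; no restrictions here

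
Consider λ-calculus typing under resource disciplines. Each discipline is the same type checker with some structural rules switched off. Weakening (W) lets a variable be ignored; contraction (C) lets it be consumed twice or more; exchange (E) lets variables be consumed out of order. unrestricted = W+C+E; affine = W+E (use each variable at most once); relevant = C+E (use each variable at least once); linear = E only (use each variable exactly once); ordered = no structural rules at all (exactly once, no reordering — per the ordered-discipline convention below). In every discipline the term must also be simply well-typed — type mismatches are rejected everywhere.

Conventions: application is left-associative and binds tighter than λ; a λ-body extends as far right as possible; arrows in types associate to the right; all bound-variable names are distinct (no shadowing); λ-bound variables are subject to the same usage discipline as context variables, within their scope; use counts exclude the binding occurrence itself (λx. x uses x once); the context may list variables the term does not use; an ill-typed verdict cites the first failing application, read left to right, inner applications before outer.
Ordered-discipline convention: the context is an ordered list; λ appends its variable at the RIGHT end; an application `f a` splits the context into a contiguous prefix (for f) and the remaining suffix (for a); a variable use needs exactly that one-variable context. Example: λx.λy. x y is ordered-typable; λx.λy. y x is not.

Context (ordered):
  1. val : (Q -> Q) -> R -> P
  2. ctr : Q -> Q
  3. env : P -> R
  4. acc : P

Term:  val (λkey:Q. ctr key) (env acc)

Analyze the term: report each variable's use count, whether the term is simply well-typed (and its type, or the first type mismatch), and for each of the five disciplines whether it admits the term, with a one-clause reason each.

use counts: val: 1; ctr: 1; env: 1; acc: 1; key [bound]: 1
left-to-right use order: val, ctr, key, env, acc
typing: ✓ — P
ordered: ✓, val, ctr, env, acc, key once each; derivable with no W/C/E
linear: ✓, exactly-once usage across val, ctr, env, acc, key
affine: ✓, at most one use each (val, ctr, env, acc, key)
relevant: ✓, val, ctr, env, acc, key: all used, weakening unneeded
unrestricted: ✓, type-checks (P) and nothing is barred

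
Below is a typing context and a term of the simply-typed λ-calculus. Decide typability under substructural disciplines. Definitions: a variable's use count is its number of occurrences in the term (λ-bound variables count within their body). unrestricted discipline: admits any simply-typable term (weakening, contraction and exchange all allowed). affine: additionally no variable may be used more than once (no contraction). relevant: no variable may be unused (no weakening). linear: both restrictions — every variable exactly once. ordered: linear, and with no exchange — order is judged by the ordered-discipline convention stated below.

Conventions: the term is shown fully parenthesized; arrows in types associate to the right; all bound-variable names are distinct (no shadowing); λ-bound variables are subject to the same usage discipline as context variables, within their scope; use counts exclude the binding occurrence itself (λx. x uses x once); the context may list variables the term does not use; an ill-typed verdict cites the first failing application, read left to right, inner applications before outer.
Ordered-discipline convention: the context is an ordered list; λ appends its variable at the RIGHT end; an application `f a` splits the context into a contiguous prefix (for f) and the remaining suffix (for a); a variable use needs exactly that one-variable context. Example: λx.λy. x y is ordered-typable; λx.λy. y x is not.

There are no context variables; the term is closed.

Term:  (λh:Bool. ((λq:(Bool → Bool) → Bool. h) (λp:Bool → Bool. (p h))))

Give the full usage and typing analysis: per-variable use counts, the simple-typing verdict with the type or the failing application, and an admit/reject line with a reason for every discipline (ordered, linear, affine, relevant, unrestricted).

usage: h (λ-bound) ×2, q (λ-bound) ×0, p (λ-bound) ×1
order of uses: h, p, h
typing: the term checks, with type Bool → Bool
ordered ✗ (h ×2 used more than once (contraction); needs weakening: q unused)
linear ✗ (h ×2 used more than once (contraction); needs weakening: q unused)
affine ✗ (h ×2 used more than once (contraction))
relevant ✗ (needs weakening: q unused)
unrestricted ✓ (typability at Bool → Bool is all that's needed)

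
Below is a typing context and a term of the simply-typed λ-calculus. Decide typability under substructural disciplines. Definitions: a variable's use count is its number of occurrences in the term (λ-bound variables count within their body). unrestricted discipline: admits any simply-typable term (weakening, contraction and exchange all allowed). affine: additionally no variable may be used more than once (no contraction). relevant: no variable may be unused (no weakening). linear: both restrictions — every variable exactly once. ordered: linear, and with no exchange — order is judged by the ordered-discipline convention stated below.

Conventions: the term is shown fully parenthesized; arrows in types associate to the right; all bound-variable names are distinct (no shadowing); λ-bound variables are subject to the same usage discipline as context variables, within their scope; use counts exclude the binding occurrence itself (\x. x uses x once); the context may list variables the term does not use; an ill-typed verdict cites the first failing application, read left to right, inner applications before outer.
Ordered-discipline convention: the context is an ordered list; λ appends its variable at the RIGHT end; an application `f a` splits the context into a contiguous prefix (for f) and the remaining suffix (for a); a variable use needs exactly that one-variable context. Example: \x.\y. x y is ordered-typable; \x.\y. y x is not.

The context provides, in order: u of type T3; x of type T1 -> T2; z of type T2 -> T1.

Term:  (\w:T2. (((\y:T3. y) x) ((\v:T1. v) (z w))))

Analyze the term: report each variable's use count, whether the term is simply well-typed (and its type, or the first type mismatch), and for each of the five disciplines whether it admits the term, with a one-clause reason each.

variable uses: u ×0; x ×1; z ×1; w (λ-bound) ×1; y (λ-bound) ×1; v (λ-bound) ×1
order of uses: y, x, v, z, w
typing: ill-typed: a function awaiting T3 gets T1 -> T2
ordered ✗ (fails simple typing)
linear ✗ (a type mismatch blocks all five)
affine ✗ (the type mismatch rejects it)
relevant ✗ (not simply typable)
unrestricted ✗ (fails simple typing)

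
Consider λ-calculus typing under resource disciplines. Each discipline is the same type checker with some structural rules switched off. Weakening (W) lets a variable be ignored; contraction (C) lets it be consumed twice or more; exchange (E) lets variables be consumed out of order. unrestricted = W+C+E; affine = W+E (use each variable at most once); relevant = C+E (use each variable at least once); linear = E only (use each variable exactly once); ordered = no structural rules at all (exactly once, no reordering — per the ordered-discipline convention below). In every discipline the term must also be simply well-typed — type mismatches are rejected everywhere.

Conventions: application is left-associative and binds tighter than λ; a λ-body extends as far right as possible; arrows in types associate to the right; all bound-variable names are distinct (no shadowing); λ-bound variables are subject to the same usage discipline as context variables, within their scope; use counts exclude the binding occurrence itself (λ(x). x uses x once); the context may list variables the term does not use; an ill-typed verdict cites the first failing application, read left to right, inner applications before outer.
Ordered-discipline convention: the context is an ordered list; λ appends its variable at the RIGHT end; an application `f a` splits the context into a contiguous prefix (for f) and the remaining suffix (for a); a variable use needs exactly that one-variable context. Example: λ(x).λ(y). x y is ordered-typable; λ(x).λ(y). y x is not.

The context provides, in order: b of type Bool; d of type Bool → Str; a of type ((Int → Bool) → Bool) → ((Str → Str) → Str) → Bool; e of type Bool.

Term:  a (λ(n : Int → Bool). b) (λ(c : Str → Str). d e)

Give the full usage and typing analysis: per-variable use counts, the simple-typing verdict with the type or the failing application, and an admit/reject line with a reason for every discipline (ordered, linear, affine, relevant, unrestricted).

usage: b: 1×; d: 1×; a: 1×; e: 1×; n (λ-bound): 0×; c (λ-bound): 0×
order of uses: a, b, d, e
typing: well-typed at Bool
ordered: ✗ — needs weakening: n, c unused
linear: ✗ — needs weakening: n, c unused
affine: ✓ — b, d, a, e, n, c: no repeats, contraction unneeded
relevant: ✗ — needs weakening: n, c unused
unrestricted: ✓ — typability at Bool is all that's needed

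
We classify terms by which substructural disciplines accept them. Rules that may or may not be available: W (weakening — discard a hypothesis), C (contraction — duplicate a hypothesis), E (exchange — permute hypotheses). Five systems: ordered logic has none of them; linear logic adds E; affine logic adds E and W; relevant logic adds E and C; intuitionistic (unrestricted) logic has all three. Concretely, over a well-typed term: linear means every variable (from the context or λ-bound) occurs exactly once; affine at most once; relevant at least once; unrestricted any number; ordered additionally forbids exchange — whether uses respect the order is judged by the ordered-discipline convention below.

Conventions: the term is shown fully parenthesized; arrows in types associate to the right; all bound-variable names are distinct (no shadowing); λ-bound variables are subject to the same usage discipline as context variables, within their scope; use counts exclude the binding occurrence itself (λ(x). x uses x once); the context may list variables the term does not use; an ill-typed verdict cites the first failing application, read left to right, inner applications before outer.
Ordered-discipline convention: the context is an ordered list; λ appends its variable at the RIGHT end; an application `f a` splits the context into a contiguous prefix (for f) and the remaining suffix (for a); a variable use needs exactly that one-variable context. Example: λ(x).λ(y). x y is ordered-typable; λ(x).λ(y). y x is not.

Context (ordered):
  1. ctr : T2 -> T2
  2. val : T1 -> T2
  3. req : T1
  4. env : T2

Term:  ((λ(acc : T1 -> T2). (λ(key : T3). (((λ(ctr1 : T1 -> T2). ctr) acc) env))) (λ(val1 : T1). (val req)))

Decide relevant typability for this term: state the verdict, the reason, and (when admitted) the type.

no — key, ctr1, val1 left unused
usage: ctr ×1; val ×1; req ×1; env ×1; acc (bound) ×1; key (bound) ×0; ctr1 (bound) ×0; val1 (bound) ×0
use order (left to right): ctr, acc, env, val, req
typing: well-typed — term : T3 -> T2
all disciplines: ordered ✗, linear ✗, affine ✓, relevant ✗, unrestricted ✓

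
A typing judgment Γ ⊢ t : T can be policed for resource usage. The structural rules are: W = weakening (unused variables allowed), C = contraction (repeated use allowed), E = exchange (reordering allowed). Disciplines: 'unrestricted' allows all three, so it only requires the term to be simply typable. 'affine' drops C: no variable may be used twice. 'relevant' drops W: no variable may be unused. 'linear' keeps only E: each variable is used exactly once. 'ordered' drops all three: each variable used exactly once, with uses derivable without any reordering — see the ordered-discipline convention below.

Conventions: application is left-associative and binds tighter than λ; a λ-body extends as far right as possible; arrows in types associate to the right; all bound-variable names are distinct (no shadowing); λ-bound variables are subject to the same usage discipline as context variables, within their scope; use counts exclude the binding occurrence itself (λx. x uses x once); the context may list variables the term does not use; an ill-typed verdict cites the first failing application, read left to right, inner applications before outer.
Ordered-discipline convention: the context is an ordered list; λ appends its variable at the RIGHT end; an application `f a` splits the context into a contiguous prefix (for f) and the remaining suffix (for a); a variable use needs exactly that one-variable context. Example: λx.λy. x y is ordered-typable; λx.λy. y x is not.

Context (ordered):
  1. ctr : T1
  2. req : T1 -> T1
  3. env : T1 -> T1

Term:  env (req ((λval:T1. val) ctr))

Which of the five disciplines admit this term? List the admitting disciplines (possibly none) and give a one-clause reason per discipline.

admitted by: linear, affine, relevant, unrestricted
counts: ctr ×1, req ×1, env ×1, val (bound) ×1
order of uses: env, req, val, ctr
typing: well-typed at T1
ordered: ✗, no contiguous prefix/suffix split fits env, req, val, ctr
linear: ✓, ctr, req, env, val: one use apiece
affine: ✓, no duplicate uses among ctr, req, env, val
relevant: ✓, at least one use each (ctr, req, env, val)
unrestricted: ✓, typability at T1 is all that's needed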